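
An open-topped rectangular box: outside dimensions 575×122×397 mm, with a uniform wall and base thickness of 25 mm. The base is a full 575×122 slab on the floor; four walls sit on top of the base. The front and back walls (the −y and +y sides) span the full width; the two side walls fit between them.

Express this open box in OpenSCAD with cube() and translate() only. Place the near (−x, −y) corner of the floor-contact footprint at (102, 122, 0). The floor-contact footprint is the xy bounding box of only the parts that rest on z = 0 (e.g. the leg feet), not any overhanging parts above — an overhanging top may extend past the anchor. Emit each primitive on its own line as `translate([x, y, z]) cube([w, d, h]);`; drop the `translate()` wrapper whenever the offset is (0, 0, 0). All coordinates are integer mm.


translate([102, 122, 0]) cube([575, 122, 25]);
translate([102, 122, 25]) cube([575, 25, 372]);
translate([102, 219, 25]) cube([575, 25, 372]);
translate([102, 147, 25]) cube([25, 72, 372]);
translate([652, 147, 25]) cube([25, 72, 372]);


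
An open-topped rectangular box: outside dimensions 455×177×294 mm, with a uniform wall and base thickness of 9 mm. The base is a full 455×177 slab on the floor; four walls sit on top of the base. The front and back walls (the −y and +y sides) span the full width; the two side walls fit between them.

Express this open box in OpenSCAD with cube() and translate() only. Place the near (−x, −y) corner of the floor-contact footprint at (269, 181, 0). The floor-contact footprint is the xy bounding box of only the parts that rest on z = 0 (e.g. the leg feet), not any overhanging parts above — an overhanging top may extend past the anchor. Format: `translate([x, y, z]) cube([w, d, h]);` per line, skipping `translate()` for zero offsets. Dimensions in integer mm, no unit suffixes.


translate([269, 181, 0]) cube([455, 177, 9]);
translate([269, 181, 9]) cube([455, 9, 285]);
translate([269, 349, 9]) cube([455, 9, 285]);
translate([269, 190, 9]) cube([9, 159, 285]);
translate([715, 190, 9]) cube([9, 159, 285]);


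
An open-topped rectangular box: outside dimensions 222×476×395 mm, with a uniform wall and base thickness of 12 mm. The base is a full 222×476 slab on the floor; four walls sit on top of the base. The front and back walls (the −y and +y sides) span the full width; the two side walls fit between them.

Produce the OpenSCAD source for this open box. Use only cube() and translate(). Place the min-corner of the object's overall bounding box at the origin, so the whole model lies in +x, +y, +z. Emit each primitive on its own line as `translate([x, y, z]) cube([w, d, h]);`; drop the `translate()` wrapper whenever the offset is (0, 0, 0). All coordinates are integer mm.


cube([222, 476, 12]);
translate([0, 0, 12]) cube([222, 12, 383]);
translate([0, 464, 12]) cube([222, 12, 383]);
translate([0, 12, 12]) cube([12, 452, 383]);
translate([210, 12, 12]) cube([12, 452, 383]);


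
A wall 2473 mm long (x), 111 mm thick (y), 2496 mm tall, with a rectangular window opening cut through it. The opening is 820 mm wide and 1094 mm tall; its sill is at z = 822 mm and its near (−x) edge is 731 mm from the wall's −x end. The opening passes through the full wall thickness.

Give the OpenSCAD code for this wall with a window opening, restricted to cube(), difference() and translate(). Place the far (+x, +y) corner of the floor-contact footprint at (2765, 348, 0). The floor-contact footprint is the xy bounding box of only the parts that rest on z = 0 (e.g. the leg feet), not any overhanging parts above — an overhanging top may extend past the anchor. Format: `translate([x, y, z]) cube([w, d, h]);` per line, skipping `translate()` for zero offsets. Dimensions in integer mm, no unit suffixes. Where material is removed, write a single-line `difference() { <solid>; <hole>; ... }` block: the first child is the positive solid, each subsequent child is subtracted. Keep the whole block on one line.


difference() { translate([292, 237, 0]) cube([2473, 111, 2496]); translate([1023, 237, 822]) cube([820, 111, 1094]); }


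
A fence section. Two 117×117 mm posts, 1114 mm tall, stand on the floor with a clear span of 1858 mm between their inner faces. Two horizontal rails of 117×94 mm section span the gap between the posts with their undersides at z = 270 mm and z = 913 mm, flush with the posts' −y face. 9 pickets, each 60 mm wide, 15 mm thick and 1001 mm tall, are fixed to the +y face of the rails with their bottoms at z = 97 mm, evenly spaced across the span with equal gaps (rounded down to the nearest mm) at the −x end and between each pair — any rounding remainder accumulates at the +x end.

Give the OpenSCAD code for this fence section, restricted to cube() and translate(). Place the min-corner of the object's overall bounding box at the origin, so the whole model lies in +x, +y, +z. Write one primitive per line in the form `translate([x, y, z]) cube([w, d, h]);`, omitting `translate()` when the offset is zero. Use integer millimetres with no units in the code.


cube([117, 117, 1114]);
translate([1975, 0, 0]) cube([117, 117, 1114]);
translate([117, 0, 270]) cube([1858, 117, 94]);
translate([117, 0, 913]) cube([1858, 117, 94]);
translate([248, 117, 97]) cube([60, 15, 1001]);
translate([439, 117, 97]) cube([60, 15, 1001]);
translate([630, 117, 97]) cube([60, 15, 1001]);
translate([821, 117, 97]) cube([60, 15, 1001]);
translate([1012, 117, 97]) cube([60, 15, 1001]);
translate([1203, 117, 97]) cube([60, 15, 1001]);
translate([1394, 117, 97]) cube([60, 15, 1001]);
translate([1585, 117, 97]) cube([60, 15, 1001]);
translate([1776, 117, 97]) cube([60, 15, 1001]);


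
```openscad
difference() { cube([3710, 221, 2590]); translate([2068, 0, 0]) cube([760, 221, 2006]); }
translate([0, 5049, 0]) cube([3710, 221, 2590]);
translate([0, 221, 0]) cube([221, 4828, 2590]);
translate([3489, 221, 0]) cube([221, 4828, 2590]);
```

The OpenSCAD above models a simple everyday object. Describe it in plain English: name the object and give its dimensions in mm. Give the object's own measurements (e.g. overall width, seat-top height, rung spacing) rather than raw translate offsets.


A single room: four walls, each 2590 mm tall and 221 mm thick, enclosing an outside footprint 3710×5270 mm (x × y), no floor or roof. The front and back walls (−y and +y sides) run the full x-width; the side walls fit between their inner faces. A door opening 760 mm wide and 2006 mm tall is cut through the front wall from the floor up, its −x edge 2068 mm from the wall's −x end.


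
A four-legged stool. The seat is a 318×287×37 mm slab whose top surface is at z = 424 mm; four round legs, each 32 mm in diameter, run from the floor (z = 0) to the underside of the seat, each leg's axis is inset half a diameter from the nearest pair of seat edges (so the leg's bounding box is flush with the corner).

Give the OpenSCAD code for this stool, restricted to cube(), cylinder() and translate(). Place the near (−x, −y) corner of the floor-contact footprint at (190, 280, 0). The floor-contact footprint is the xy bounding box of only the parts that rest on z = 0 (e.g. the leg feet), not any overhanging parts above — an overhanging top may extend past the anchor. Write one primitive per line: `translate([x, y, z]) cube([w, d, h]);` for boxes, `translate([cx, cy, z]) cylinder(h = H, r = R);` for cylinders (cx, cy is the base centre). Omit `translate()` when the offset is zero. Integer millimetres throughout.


translate([190, 280, 387]) cube([318, 287, 37]);
translate([206, 296, 0]) cylinder(h = 387, r = 16);
translate([492, 296, 0]) cylinder(h = 387, r = 16);
translate([206, 551, 0]) cylinder(h = 387, r = 16);
translate([492, 551, 0]) cylinder(h = 387, r = 16);


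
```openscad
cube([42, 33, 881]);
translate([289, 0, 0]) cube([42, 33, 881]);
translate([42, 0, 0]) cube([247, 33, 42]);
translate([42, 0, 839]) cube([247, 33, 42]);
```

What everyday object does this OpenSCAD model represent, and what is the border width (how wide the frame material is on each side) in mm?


A picture frame. The border width is 42 mm.

Four thin pieces enclosing a rectangular opening — a picture frame. The two full-height stiles are 881 mm tall; the top rail sits at z = 839 and is 42 mm tall, so the border above the opening is 881 − 839 = 42 mm, matching the stile x-width.


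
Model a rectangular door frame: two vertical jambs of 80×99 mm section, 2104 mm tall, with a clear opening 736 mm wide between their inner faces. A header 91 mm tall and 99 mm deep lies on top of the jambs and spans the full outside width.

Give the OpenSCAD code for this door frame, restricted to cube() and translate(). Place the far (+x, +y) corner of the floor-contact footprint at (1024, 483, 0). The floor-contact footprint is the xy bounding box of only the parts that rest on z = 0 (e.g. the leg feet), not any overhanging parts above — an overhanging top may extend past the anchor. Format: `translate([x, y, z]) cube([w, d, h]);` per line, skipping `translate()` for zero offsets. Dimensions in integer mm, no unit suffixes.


translate([128, 384, 0]) cube([80, 99, 2104]);
translate([944, 384, 0]) cube([80, 99, 2104]);
translate([128, 384, 2104]) cube([896, 99, 91]);


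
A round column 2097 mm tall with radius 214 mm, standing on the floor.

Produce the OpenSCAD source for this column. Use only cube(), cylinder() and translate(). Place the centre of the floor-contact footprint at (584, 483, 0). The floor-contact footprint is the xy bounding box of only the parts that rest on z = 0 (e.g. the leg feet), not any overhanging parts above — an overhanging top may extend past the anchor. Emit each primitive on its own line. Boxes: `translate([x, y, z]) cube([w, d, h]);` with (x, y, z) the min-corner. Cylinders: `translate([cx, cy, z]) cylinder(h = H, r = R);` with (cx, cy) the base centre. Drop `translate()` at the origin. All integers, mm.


translate([584, 483, 0]) cylinder(h = 2097, r = 214);


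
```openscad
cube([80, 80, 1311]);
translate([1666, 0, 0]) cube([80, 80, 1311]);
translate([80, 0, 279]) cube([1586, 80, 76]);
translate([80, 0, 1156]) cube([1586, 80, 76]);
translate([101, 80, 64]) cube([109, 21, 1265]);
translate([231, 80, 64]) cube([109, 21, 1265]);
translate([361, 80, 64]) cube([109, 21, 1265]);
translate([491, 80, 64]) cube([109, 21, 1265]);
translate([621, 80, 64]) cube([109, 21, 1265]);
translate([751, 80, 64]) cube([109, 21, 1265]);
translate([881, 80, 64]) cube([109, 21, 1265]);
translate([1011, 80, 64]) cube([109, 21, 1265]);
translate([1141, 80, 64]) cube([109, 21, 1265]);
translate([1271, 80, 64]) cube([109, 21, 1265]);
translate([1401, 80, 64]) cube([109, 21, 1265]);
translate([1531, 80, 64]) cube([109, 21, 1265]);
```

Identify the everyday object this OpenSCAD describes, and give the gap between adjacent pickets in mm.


A fence section. The picket gap is 21 mm.

Two posts, two rails, 12 pickets — a fence section. Span 1586 mm holds 12 pickets of 109 mm with 13 equal gaps: ⌊(1586 − 12·109) / 13⌋ = 21 mm.


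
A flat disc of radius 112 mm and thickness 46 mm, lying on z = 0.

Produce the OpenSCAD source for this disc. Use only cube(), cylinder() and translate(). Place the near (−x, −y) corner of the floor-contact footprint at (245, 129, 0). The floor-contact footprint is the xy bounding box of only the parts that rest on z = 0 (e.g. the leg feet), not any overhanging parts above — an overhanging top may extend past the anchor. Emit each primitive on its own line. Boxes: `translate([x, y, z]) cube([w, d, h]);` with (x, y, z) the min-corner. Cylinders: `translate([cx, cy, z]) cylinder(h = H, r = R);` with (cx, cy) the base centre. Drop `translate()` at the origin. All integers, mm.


translate([357, 241, 0]) cylinder(h = 46, r = 112);


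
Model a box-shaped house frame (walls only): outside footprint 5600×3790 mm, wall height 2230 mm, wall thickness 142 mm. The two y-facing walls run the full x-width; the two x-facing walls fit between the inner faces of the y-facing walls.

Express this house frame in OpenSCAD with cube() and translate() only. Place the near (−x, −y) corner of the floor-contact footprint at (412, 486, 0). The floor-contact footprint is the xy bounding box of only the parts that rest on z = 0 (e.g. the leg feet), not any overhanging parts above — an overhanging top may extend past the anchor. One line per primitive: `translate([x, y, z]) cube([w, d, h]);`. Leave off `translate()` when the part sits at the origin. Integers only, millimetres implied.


translate([412, 486, 0]) cube([5600, 142, 2230]);
translate([412, 4134, 0]) cube([5600, 142, 2230]);
translate([412, 628, 0]) cube([142, 3506, 2230]);
translate([5870, 628, 0]) cube([142, 3506, 2230]);


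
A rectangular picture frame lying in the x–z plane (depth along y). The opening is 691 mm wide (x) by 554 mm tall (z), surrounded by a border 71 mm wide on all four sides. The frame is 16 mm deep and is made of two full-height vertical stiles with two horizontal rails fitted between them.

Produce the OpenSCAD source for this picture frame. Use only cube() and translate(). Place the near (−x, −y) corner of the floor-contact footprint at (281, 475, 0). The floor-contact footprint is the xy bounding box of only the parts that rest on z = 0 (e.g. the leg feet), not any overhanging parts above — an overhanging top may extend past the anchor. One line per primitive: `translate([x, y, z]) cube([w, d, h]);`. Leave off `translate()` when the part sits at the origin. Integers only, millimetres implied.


translate([281, 475, 0]) cube([71, 16, 696]);
translate([1043, 475, 0]) cube([71, 16, 696]);
translate([352, 475, 0]) cube([691, 16, 71]);
translate([352, 475, 625]) cube([691, 16, 71]);


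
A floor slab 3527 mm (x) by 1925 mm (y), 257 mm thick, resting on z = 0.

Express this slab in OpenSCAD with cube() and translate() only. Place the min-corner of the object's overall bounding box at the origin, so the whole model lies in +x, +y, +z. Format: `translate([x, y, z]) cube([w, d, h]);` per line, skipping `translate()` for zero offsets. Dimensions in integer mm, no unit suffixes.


cube([3527, 1925, 257]);


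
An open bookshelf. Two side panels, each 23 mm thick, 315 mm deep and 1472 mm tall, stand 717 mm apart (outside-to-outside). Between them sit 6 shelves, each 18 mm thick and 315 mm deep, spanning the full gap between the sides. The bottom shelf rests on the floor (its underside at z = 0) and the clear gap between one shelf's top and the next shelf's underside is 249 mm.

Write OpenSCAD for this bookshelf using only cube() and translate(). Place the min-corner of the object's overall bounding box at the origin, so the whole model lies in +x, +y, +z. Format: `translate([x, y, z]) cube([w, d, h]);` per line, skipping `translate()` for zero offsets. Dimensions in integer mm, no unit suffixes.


cube([23, 315, 1472]);
translate([694, 0, 0]) cube([23, 315, 1472]);
translate([23, 0, 0]) cube([671, 315, 18]);
translate([23, 0, 267]) cube([671, 315, 18]);
translate([23, 0, 534]) cube([671, 315, 18]);
translate([23, 0, 801]) cube([671, 315, 18]);
translate([23, 0, 1068]) cube([671, 315, 18]);
translate([23, 0, 1335]) cube([671, 315, 18]);


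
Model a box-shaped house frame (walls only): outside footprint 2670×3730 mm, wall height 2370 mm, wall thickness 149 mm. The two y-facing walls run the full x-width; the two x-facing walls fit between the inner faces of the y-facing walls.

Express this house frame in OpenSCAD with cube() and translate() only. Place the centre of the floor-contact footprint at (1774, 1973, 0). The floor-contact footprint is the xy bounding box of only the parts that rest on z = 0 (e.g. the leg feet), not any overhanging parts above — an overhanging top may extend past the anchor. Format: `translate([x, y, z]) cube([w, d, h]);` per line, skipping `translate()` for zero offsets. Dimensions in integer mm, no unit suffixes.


translate([439, 108, 0]) cube([2670, 149, 2370]);
translate([439, 3689, 0]) cube([2670, 149, 2370]);
translate([439, 257, 0]) cube([149, 3432, 2370]);
translate([2960, 257, 0]) cube([149, 3432, 2370]);


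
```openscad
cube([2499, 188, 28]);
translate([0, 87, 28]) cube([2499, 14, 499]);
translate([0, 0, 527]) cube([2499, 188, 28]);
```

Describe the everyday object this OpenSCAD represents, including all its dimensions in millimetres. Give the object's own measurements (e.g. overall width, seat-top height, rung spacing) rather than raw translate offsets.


An I-beam lying along x, 2499 mm long. Overall section height 555 mm. Two flanges 188 mm wide (y) and 28 mm thick, one on the floor and one at the top; a web 14 mm thick runs between them, centred on the flange width.


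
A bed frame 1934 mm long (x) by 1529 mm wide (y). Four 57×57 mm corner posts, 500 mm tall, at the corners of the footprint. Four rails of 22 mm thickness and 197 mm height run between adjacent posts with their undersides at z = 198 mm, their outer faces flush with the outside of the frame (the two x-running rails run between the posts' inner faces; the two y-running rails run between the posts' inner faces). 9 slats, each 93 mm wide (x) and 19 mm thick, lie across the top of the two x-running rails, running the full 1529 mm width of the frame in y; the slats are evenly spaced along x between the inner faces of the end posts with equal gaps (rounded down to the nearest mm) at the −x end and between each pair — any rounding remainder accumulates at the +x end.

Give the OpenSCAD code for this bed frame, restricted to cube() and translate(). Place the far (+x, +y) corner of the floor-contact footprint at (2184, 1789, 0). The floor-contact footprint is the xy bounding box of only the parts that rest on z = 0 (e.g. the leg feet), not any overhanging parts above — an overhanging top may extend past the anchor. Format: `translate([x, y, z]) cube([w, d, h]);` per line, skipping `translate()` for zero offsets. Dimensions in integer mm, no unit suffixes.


translate([250, 260, 0]) cube([57, 57, 500]);
translate([250, 1732, 0]) cube([57, 57, 500]);
translate([2127, 260, 0]) cube([57, 57, 500]);
translate([2127, 1732, 0]) cube([57, 57, 500]);
translate([307, 260, 198]) cube([1820, 22, 197]);
translate([307, 1767, 198]) cube([1820, 22, 197]);
translate([250, 317, 198]) cube([22, 1415, 197]);
translate([2162, 317, 198]) cube([22, 1415, 197]);
translate([405, 260, 395]) cube([93, 1529, 19]);
translate([596, 260, 395]) cube([93, 1529, 19]);
translate([787, 260, 395]) cube([93, 1529, 19]);
translate([978, 260, 395]) cube([93, 1529, 19]);
translate([1169, 260, 395]) cube([93, 1529, 19]);
translate([1360, 260, 395]) cube([93, 1529, 19]);
translate([1551, 260, 395]) cube([93, 1529, 19]);
translate([1742, 260, 395]) cube([93, 1529, 19]);
translate([1933, 260, 395]) cube([93, 1529, 19]);


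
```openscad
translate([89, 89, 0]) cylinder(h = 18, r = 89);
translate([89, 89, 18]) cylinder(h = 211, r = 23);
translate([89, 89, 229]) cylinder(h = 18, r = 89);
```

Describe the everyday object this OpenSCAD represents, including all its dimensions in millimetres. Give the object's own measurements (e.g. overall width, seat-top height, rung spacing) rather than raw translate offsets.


A spool: two coaxial disc flanges of radius 89 mm and thickness 18 mm, joined by a core cylinder of radius 23 mm and height 211 mm. The lower flange rests on z = 0 and the three cylinders share a vertical axis.


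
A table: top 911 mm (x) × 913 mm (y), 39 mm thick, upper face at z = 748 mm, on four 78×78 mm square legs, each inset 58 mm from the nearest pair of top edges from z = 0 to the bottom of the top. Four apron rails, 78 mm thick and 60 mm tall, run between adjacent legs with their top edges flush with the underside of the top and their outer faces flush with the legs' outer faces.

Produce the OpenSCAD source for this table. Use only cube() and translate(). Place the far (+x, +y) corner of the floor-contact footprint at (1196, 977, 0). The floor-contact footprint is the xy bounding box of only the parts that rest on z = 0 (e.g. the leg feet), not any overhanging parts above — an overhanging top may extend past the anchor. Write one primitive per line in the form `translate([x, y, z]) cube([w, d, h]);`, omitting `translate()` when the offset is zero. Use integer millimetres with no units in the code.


// leg_h = 748 - 39 = 709
// apron z = 709 - 60 = 649
translate([343, 122, 709]) cube([911, 913, 39]);
translate([401, 180, 0]) cube([78, 78, 709]);
translate([1118, 180, 0]) cube([78, 78, 709]);
translate([401, 899, 0]) cube([78, 78, 709]);
translate([1118, 899, 0]) cube([78, 78, 709]);
translate([479, 180, 649]) cube([639, 78, 60]);
translate([479, 899, 649]) cube([639, 78, 60]);
translate([401, 258, 649]) cube([78, 641, 60]);
translate([1118, 258, 649]) cube([78, 641, 60]);


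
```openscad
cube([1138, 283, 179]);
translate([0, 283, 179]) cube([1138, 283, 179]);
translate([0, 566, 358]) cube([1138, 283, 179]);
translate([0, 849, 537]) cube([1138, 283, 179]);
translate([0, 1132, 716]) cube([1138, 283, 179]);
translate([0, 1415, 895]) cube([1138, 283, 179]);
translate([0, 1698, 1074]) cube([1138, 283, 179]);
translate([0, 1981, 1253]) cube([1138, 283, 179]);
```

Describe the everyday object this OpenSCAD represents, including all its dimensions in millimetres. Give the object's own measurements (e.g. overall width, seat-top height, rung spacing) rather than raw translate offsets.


A straight staircase of 8 solid steps. Each step is 1138 mm wide (x), 283 mm deep (y, the going) and 179 mm tall (the rise). The first step rests on the floor; each subsequent step sits one going further in +y and one rise higher in +z, directly behind and above the previous step with no overlap.


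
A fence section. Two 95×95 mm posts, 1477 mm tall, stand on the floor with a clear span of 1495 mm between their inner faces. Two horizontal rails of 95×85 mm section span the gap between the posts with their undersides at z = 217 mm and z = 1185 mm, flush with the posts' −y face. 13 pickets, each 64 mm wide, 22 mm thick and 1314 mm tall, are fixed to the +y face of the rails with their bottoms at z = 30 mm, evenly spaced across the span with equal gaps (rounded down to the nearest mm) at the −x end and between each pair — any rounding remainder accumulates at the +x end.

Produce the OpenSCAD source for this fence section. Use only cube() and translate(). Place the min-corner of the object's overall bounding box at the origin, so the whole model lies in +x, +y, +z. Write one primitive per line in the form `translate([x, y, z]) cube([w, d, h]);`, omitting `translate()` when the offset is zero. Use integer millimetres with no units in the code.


cube([95, 95, 1477]);
translate([1590, 0, 0]) cube([95, 95, 1477]);
translate([95, 0, 217]) cube([1495, 95, 85]);
translate([95, 0, 1185]) cube([1495, 95, 85]);
translate([142, 95, 30]) cube([64, 22, 1314]);
translate([253, 95, 30]) cube([64, 22, 1314]);
translate([364, 95, 30]) cube([64, 22, 1314]);
translate([475, 95, 30]) cube([64, 22, 1314]);
translate([586, 95, 30]) cube([64, 22, 1314]);
translate([697, 95, 30]) cube([64, 22, 1314]);
translate([808, 95, 30]) cube([64, 22, 1314]);
translate([919, 95, 30]) cube([64, 22, 1314]);
translate([1030, 95, 30]) cube([64, 22, 1314]);
translate([1141, 95, 30]) cube([64, 22, 1314]);
translate([1252, 95, 30]) cube([64, 22, 1314]);
translate([1363, 95, 30]) cube([64, 22, 1314]);
translate([1474, 95, 30]) cube([64, 22, 1314]);


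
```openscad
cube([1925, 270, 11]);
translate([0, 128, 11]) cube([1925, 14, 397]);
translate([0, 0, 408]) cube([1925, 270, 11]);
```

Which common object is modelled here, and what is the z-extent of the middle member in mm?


An I-beam. The web height is 397 mm.

Two wide flanges with a thin centred web — an I-beam. Overall 419 mm minus two 11 mm flanges gives a web of 419 − 2·11 = 397 mm.


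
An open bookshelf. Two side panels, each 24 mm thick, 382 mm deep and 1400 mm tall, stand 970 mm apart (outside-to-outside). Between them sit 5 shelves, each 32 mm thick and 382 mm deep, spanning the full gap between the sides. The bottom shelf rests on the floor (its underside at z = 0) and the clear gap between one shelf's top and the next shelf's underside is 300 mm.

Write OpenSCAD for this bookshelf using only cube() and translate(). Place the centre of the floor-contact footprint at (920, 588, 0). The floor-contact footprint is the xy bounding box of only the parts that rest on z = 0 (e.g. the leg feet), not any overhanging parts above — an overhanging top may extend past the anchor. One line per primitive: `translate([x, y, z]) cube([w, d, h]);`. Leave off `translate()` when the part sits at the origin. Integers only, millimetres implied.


translate([435, 397, 0]) cube([24, 382, 1400]);
translate([1381, 397, 0]) cube([24, 382, 1400]);
translate([459, 397, 0]) cube([922, 382, 32]);
translate([459, 397, 332]) cube([922, 382, 32]);
translate([459, 397, 664]) cube([922, 382, 32]);
translate([459, 397, 996]) cube([922, 382, 32]);
translate([459, 397, 1328]) cube([922, 382, 32]);


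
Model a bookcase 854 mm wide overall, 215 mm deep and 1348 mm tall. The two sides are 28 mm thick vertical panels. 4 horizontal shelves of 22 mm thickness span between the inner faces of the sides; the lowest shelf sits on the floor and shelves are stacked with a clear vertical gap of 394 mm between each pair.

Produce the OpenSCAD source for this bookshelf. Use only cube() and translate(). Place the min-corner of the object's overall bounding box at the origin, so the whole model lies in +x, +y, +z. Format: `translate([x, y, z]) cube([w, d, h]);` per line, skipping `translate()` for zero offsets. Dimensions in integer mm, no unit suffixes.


cube([28, 215, 1348]);
translate([826, 0, 0]) cube([28, 215, 1348]);
translate([28, 0, 0]) cube([798, 215, 22]);
translate([28, 0, 416]) cube([798, 215, 22]);
translate([28, 0, 832]) cube([798, 215, 22]);
translate([28, 0, 1248]) cube([798, 215, 22]);


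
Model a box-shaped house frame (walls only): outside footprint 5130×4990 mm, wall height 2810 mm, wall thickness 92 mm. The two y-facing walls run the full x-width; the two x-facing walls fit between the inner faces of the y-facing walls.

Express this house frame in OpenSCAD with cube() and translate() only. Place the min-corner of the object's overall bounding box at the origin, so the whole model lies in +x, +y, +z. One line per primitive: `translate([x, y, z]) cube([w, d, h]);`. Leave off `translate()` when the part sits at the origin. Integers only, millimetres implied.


cube([5130, 92, 2810]);
translate([0, 4898, 0]) cube([5130, 92, 2810]);
translate([0, 92, 0]) cube([92, 4806, 2810]);
translate([5038, 92, 0]) cube([92, 4806, 2810]);


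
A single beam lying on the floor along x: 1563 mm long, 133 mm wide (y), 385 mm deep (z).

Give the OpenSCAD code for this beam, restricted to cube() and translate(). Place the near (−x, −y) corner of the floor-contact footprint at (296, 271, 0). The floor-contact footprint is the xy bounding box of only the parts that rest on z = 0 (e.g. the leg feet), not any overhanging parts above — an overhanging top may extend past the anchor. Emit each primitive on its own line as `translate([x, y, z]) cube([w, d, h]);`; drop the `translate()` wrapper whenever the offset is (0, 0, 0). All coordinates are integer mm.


translate([296, 271, 0]) cube([1563, 133, 385]);


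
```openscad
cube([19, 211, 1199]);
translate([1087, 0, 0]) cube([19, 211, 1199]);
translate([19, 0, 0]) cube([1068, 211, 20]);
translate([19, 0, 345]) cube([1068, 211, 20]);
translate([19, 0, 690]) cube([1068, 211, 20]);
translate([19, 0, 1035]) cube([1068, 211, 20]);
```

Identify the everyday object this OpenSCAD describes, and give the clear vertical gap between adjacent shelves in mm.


A bookshelf. The clear shelf gap is 325 mm.

Two tall side panels with 4 horizontal boards between them — a bookshelf. The first two shelf undersides are at z = 0 and z = 345; with shelf thickness 20, the clear gap is 345 − 0 − 20 = 325 mm.


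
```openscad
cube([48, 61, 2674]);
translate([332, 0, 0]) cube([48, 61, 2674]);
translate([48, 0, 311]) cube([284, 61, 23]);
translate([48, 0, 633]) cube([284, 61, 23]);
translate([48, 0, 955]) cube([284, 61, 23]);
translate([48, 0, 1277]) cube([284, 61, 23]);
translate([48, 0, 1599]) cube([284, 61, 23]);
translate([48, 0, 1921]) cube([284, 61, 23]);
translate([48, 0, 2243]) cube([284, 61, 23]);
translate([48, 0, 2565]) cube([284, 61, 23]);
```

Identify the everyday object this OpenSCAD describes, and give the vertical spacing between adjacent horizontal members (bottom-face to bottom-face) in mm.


A ladder. The rung spacing is 322 mm.

Two tall 48×61 posts with 8 short bars between them — a ladder. Adjacent rungs sit at z = 311 and z = 633, so the spacing is 633 − 311 = 322 mm.


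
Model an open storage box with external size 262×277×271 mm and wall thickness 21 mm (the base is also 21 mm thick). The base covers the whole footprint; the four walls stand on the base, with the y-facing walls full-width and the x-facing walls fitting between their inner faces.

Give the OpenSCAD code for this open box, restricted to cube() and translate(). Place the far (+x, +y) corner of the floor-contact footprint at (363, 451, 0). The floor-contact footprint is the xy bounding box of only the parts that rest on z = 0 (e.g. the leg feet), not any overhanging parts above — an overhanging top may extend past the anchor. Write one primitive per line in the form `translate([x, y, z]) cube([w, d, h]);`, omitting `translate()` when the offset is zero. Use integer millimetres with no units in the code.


translate([101, 174, 0]) cube([262, 277, 21]);
translate([101, 174, 21]) cube([262, 21, 250]);
translate([101, 430, 21]) cube([262, 21, 250]);
translate([101, 195, 21]) cube([21, 235, 250]);
translate([342, 195, 21]) cube([21, 235, 250]);


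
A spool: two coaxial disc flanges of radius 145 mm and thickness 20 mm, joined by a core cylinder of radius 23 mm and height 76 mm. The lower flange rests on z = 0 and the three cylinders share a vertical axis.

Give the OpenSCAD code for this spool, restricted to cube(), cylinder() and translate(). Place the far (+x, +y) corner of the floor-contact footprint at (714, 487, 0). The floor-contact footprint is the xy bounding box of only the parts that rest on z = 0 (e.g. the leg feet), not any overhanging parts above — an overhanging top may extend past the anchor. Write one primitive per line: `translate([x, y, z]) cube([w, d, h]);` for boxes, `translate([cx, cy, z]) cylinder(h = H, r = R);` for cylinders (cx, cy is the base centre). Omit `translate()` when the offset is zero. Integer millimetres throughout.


translate([569, 342, 0]) cylinder(h = 20, r = 145);
translate([569, 342, 20]) cylinder(h = 76, r = 23);
translate([569, 342, 96]) cylinder(h = 20, r = 145);


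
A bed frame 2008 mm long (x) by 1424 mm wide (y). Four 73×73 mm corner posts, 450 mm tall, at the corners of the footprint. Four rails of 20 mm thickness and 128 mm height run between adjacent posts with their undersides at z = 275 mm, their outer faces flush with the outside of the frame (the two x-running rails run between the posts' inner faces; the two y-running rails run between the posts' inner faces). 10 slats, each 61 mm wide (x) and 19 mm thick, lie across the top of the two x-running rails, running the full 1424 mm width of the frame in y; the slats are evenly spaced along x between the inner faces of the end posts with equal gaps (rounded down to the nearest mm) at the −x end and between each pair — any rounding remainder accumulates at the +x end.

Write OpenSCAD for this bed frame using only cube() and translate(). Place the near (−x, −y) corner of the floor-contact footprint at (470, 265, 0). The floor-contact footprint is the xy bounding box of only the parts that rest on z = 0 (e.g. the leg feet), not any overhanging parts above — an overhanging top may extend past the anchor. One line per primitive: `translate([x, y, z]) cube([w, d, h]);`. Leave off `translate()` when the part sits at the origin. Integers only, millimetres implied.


translate([470, 265, 0]) cube([73, 73, 450]);
translate([470, 1616, 0]) cube([73, 73, 450]);
translate([2405, 265, 0]) cube([73, 73, 450]);
translate([2405, 1616, 0]) cube([73, 73, 450]);
translate([543, 265, 275]) cube([1862, 20, 128]);
translate([543, 1669, 275]) cube([1862, 20, 128]);
translate([470, 338, 275]) cube([20, 1278, 128]);
translate([2458, 338, 275]) cube([20, 1278, 128]);
translate([656, 265, 403]) cube([61, 1424, 19]);
translate([830, 265, 403]) cube([61, 1424, 19]);
translate([1004, 265, 403]) cube([61, 1424, 19]);
translate([1178, 265, 403]) cube([61, 1424, 19]);
translate([1352, 265, 403]) cube([61, 1424, 19]);
translate([1526, 265, 403]) cube([61, 1424, 19]);
translate([1700, 265, 403]) cube([61, 1424, 19]);
translate([1874, 265, 403]) cube([61, 1424, 19]);
translate([2048, 265, 403]) cube([61, 1424, 19]);
translate([2222, 265, 403]) cube([61, 1424, 19]);


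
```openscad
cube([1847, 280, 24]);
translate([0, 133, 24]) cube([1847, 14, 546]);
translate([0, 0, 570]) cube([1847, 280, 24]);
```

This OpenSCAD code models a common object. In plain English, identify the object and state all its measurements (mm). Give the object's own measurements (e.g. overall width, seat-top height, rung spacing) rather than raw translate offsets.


An I-beam lying along x, 1847 mm long. Overall section height 594 mm. Two flanges 280 mm wide (y) and 24 mm thick, one on the floor and one at the top; a web 14 mm thick runs between them, centred on the flange width.


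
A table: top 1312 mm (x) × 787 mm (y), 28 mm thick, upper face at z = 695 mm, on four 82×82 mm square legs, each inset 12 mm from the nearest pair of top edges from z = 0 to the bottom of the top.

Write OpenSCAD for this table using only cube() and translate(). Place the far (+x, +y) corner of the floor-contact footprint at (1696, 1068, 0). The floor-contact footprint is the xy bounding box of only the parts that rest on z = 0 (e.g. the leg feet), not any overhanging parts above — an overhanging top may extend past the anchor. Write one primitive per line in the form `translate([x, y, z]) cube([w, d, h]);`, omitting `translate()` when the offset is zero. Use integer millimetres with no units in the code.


// leg_h = 695 - 28 = 667
translate([396, 293, 667]) cube([1312, 787, 28]);
translate([408, 305, 0]) cube([82, 82, 667]);
translate([1614, 305, 0]) cube([82, 82, 667]);
translate([408, 986, 0]) cube([82, 82, 667]);
translate([1614, 986, 0]) cube([82, 82, 667]);


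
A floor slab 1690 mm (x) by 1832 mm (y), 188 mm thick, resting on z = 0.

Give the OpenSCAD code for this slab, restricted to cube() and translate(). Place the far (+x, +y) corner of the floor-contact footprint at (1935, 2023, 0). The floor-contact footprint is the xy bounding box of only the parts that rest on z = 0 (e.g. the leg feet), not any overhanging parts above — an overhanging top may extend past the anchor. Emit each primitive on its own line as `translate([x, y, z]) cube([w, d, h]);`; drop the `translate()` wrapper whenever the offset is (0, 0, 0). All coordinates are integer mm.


translate([245, 191, 0]) cube([1690, 1832, 188]);


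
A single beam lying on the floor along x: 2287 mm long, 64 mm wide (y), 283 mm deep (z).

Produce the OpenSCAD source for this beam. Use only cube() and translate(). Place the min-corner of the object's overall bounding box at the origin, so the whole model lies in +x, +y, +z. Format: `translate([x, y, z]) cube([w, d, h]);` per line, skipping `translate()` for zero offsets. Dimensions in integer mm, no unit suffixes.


cube([2287, 64, 283]);


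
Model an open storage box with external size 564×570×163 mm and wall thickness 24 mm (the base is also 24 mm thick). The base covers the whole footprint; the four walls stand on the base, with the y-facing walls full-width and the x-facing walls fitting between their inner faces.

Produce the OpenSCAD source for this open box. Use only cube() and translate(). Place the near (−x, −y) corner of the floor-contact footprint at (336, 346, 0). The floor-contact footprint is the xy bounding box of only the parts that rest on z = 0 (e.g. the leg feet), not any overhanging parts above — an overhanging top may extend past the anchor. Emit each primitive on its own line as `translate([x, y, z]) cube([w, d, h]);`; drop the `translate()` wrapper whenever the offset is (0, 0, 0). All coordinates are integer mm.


translate([336, 346, 0]) cube([564, 570, 24]);
translate([336, 346, 24]) cube([564, 24, 139]);
translate([336, 892, 24]) cube([564, 24, 139]);
translate([336, 370, 24]) cube([24, 522, 139]);
translate([876, 370, 24]) cube([24, 522, 139]);


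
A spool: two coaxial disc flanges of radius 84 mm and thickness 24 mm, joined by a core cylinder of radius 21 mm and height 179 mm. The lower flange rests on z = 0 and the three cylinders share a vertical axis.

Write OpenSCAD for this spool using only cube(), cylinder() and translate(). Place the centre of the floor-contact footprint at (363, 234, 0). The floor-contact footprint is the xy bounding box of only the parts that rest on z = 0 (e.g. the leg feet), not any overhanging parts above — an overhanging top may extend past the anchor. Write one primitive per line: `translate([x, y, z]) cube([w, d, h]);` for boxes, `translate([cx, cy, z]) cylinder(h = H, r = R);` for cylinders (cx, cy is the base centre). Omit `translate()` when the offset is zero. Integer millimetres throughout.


translate([363, 234, 0]) cylinder(h = 24, r = 84);
translate([363, 234, 24]) cylinder(h = 179, r = 21);
translate([363, 234, 203]) cylinder(h = 24, r = 84);


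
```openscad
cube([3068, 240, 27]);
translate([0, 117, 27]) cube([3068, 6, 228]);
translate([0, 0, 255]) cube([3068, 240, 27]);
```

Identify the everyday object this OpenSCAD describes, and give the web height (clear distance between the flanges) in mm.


An I-beam. The web height is 228 mm.

Two wide flanges with a thin centred web — an I-beam. Overall 282 mm minus two 27 mm flanges gives a web of 282 − 2·27 = 228 mm.


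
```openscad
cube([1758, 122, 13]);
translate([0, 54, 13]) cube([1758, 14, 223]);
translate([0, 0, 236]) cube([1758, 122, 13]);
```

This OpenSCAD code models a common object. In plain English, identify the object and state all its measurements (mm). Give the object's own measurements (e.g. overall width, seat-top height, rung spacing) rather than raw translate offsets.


An I-beam lying along x, 1758 mm long. Overall section height 249 mm. Two flanges 122 mm wide (y) and 13 mm thick, one on the floor and one at the top; a web 14 mm thick runs between them, centred on the flange width.


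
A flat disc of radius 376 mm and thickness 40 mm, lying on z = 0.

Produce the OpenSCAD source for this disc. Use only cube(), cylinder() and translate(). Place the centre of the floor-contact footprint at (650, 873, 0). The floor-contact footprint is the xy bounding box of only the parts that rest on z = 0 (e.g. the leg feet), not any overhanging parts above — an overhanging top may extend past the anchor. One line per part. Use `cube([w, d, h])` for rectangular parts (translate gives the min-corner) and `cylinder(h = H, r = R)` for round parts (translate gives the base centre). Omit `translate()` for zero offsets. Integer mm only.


translate([650, 873, 0]) cylinder(h = 40, r = 376);


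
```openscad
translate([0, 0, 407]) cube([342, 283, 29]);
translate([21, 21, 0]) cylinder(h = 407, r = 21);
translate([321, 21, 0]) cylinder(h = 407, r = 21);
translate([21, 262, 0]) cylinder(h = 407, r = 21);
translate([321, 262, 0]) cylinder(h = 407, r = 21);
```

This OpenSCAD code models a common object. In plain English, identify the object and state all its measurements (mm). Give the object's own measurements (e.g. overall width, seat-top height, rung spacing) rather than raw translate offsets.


A four-legged stool. The seat is a 342×283×29 mm slab whose top surface is at z = 436 mm; four round legs, each 42 mm in diameter, run from the floor (z = 0) to the underside of the seat, each leg's axis is inset half a diameter from the nearest pair of seat edges (so the leg's bounding box is flush with the corner).
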